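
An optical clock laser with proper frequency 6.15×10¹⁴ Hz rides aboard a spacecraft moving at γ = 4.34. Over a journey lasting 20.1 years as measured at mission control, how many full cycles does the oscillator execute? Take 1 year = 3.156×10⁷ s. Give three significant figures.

γ = 4.34
The oscillator's own cycle count is N = f × τ where τ is the proper time aboard the spacecraft. τ = Δt/γ = 20.1/4.340 = 4.631 years = 1.462×10⁸ s.
N = 6.15×10¹⁴ × 1.462×10⁸ = 8.989×10²².

N = 8.99×10²²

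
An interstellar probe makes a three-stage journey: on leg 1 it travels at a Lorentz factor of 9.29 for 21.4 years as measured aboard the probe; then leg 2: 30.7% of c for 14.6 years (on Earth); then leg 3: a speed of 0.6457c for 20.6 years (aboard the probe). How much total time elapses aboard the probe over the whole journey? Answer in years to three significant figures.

τ = 55.9 years

Leg 1: 21.4 years is already measured aboard the probe.
Leg 2: β = 0.307; γ = 1/√(1 − 0.307²) = 1/√0.9058 = 1.051; τ_2 = 14.6/1.051 = 13.89 years.
Leg 3: 20.6 years is already measured aboard the probe.
Total: 21.40 + 13.89 + 20.60 years.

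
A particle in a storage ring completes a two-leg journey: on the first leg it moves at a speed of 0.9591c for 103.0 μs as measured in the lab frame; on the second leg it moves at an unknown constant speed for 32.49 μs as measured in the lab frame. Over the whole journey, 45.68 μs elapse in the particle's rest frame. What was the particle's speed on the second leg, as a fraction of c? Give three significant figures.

Leg 1: γ = 1/√(1 − 0.9591²) = 1/√0.08013 = 3.533; τ_1 = 103.0/3.533 = 29.16 μs.
Leg 2: speed unknown; τ_2 = 32.49/γ_2.
Total proper time: 29.16 + τ_2 = 45.68, so τ_2 = 45.68 − 29.16 = 16.52 μs.
γ_2 = 32.49/16.52 = 1.966; β = √(1 − 1/γ²) = √0.7413.

β = 0.861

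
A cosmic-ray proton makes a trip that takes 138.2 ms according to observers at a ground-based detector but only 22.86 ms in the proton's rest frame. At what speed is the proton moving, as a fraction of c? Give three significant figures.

The proper time is measured in the proton's rest frame (both events occur at the proton's location); Δt is measured at a ground-based detector. γ = Δt/τ = 138.2/22.86 = 6.045.
β = √(1 − 1/γ²) = √(1 − 0.02736) = √0.9726

β = 0.986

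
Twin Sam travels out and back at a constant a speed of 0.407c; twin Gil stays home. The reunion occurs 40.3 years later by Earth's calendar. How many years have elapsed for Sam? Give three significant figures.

γ = 1/√(1 − 0.407²) = 1/√0.8344 = 1.095
Sam's clock measures proper time along the trip: τ = Δt/γ = 40.3/1.095 years.

τ = 36.8 years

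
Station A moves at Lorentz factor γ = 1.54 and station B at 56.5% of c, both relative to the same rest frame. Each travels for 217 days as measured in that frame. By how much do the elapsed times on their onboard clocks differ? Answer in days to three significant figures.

|τ_A − τ_B| = 38.1 days

A: γ = 1.54; τ_A = 217/1.540 = 140.9 days.
B: β = 0.565; γ = 1/√(1 − 0.565²) = 1/√0.6808 = 1.212; τ_B = 217/1.212 = 179.0 days.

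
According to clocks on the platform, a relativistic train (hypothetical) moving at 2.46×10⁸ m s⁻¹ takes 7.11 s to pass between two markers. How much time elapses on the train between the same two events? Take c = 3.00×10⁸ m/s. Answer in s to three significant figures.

τ = 4.07 s

β = 2.46×10⁸/3.00×10⁸ = 0.8200; γ = 1/√(1 − 0.8200²) = 1.747
The interval measured on the platform is the dilated one; the clock on the train measures the proper time τ = Δt/γ = 7.11/1.747 s.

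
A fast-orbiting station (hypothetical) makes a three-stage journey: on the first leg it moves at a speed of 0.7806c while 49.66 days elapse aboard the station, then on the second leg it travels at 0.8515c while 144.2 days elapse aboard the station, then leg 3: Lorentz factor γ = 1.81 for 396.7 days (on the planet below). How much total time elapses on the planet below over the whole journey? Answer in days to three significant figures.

Δt = 751 days

Leg 1: γ = 1/√(1 − 0.7806²) = 1/√0.3907 = 1.600; Δt_1 = 1.600 × 49.66 = 79.45 days.
Leg 2: γ = 1/√(1 − 0.8515²) = 1/√0.2749 = 1.907; Δt_2 = 1.907 × 144.2 = 275.0 days.
Leg 3: 396.7 days is already measured on the planet below.
Total: 79.45 + 275.0 + 396.7 days.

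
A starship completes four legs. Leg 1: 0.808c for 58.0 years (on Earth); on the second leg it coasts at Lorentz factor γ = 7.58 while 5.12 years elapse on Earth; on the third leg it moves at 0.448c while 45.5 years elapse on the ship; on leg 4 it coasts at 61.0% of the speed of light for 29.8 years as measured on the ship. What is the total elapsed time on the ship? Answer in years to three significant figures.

Leg 1: γ = 1/√(1 − 0.808²) = 1/√0.3471 = 1.697; τ_1 = 58.0/1.697 = 34.17 years.
Leg 2: γ = 7.58; τ_2 = 5.12/7.580 = 0.6755 years.
Leg 3: 45.5 years is already measured on the ship.
Leg 4: 29.8 years is already measured on the ship.
Total: 34.17 + 0.6755 + 45.50 + 29.80 years.

τ = 110 years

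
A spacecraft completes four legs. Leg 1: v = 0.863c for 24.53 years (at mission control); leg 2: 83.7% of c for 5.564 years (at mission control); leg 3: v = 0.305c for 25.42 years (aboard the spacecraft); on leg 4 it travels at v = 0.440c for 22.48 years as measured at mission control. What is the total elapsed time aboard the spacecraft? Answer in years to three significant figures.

Leg 1: γ = 1/√(1 − 0.863²) = 1/√0.2552 = 1.979; τ_1 = 24.53/1.979 = 12.39 years.
Leg 2: β = 0.837; γ = 1/√(1 − 0.837²) = 1/√0.2994 = 1.827; τ_2 = 5.564/1.827 = 3.045 years.
Leg 3: 25.42 years is already measured aboard the spacecraft.
Leg 4: γ = 1/√(1 − 0.440²) = 1/√0.8064 = 1.114; τ_4 = 22.48/1.114 = 20.19 years.
Total: 12.39 + 3.045 + 25.42 + 20.19 years.

τ = 61.0 years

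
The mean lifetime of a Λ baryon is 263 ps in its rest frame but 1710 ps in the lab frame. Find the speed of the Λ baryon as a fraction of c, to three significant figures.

β = 0.988

γ = Δt/τ₀ = 1710/263 = 6.502
β = √(1 − 1/γ²) = √(1 − 0.02365) = √0.9763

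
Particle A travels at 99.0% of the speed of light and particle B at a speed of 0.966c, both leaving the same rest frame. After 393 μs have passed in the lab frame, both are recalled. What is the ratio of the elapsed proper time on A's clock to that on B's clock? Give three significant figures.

A: β = 0.990; γ = 1/√(1 − 0.990²) = 1/√0.01990 = 7.089. B: γ = 1/√(1 − 0.966²) = 1/√0.06684 = 3.868.
τ_A/τ_B = γ_B/γ_A = 3.868/7.089 = 0.5456, so τ_A/τ_B = 0.5456.

τ_A/τ_B = 0.546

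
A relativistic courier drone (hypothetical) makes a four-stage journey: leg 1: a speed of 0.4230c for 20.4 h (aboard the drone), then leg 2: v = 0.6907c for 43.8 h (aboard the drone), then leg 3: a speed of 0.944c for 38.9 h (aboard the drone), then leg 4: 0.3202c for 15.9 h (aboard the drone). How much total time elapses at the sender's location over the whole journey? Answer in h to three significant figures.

Δt = 218 h

Leg 1: γ = 1/√(1 − 0.4230²) = 1/√0.8211 = 1.104; Δt_1 = 1.104 × 20.4 = 22.51 h.
Leg 2: γ = 1/√(1 − 0.6907²) = 1/√0.5229 = 1.383; Δt_2 = 1.383 × 43.8 = 60.57 h.
Leg 3: γ = 1/√(1 − 0.944²) = 1/√0.1089 = 3.031; Δt_3 = 3.031 × 38.9 = 117.9 h.
Leg 4: γ = 1/√(1 − 0.3202²) = 1/√0.8975 = 1.056; Δt_4 = 1.056 × 15.9 = 16.78 h.
Total: 22.51 + 60.57 + 117.9 + 16.78 h.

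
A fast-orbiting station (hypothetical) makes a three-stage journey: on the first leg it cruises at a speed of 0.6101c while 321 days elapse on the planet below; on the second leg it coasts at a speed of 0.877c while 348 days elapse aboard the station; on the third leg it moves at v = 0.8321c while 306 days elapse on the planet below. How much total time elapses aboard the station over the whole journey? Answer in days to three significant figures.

Leg 1: γ = 1/√(1 − 0.6101²) = 1/√0.6278 = 1.262; τ_1 = 321/1.262 = 254.3 days.
Leg 2: 348 days is already measured aboard the station.
Leg 3: γ = 1/√(1 − 0.8321²) = 1/√0.3076 = 1.803; τ_3 = 306/1.803 = 169.7 days.
Total: 254.3 + 348.0 + 169.7 days.

τ = 772 days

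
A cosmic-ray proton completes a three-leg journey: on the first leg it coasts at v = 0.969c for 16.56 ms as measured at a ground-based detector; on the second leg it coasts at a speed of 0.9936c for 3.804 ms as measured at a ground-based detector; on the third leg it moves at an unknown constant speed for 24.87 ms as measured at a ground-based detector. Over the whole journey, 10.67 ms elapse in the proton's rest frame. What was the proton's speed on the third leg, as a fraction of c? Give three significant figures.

β = 0.969

Leg 1: γ = 1/√(1 − 0.969²) = 1/√0.06104 = 4.048; τ_1 = 16.56/4.048 = 4.091 ms.
Leg 2: γ = 1/√(1 − 0.9936²) = 1/√0.01276 = 8.853; τ_2 = 3.804/8.853 = 0.4297 ms.
Leg 3: speed unknown; τ_3 = 24.87/γ_3.
Total proper time: 4.091 + 0.4297 + τ_3 = 10.67, so τ_3 = 10.67 − 4.521 = 6.149 ms.
γ_3 = 24.87/6.149 = 4.045; β = √(1 − 1/γ²) = √0.9389.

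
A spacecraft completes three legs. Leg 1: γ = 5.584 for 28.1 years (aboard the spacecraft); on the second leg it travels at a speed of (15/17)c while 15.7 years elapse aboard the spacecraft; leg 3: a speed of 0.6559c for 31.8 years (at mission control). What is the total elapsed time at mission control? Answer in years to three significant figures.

Δt = 222 years

Leg 1: γ = 5.584; Δt_1 = 5.584 × 28.1 = 156.9 years.
Leg 2: γ = 1/√(1 − (15/17)²) = 17/8 = 2.125; Δt_2 = 2.125 × 15.7 = 33.36 years.
Leg 3: 31.8 years is already measured at mission control.
Total: 156.9 + 33.36 + 31.80 years.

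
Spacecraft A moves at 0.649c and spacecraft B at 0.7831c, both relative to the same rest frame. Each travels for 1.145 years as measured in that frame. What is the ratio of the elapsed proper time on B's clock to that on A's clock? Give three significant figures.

A: γ = 1/√(1 − 0.649²) = 1/√0.5788 = 1.314. B: γ = 1/√(1 − 0.7831²) = 1/√0.3868 = 1.608.
τ_A/τ_B = γ_B/γ_A = 1.608/1.314 = 1.223, so τ_B/τ_A = 0.8174.

τ_B/τ_A = 0.817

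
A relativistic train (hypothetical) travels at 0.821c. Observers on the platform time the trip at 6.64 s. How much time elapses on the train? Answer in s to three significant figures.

γ = 1/√(1 − 0.821²) = 1/√0.3260 = 1.752
The interval measured on the platform is the dilated one; the clock on the train measures the proper time τ = Δt/γ = 6.64/1.752 s.

τ = 3.79 s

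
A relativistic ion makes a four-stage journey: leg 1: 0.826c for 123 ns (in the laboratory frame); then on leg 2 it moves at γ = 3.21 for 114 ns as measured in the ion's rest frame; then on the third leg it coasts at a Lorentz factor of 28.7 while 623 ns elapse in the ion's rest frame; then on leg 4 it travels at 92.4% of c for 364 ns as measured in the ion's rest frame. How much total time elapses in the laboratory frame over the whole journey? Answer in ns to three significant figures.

Leg 1: 123 ns is already measured in the laboratory frame.
Leg 2: γ = 3.21; Δt_2 = 3.210 × 114 = 365.9 ns.
Leg 3: γ = 28.7; Δt_3 = 28.70 × 623 = 1.788×10⁴ ns.
Leg 4: β = 0.924; γ = 1/√(1 − 0.924²) = 1/√0.1462 = 2.615; Δt_4 = 2.615 × 364 = 951.9 ns.
Total: 123.0 + 365.9 + 1.788×10⁴ + 951.9 ns.

Δt = 1.93×10⁴ ns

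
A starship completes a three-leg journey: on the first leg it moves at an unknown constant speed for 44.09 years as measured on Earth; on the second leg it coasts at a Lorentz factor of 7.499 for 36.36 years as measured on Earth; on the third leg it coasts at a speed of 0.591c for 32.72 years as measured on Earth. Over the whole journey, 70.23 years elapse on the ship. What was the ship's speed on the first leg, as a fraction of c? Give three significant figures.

Leg 1: speed unknown; τ_1 = 44.09/γ_1.
Leg 2: γ = 7.499; τ_2 = 36.36/7.499 = 4.849 years.
Leg 3: γ = 1/√(1 − 0.591²) = 1/√0.6507 = 1.240; τ_3 = 32.72/1.240 = 26.39 years.
Total proper time: τ_1 + 4.849 + 26.39 = 70.23, so τ_1 = 70.23 − 31.24 = 38.99 years.
γ_1 = 44.09/38.99 = 1.131; β = √(1 − 1/γ²) = √0.2181.

β = 0.467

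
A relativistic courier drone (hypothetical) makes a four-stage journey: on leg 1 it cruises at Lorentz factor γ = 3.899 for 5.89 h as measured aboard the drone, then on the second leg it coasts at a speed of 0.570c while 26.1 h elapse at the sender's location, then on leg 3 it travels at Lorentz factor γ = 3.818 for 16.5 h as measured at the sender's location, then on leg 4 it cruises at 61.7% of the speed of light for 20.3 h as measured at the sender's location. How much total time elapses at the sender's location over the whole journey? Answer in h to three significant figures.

Leg 1: γ = 3.899; Δt_1 = 3.899 × 5.89 = 22.97 h.
Leg 2: 26.1 h is already measured at the sender's location.
Leg 3: 16.5 h is already measured at the sender's location.
Leg 4: 20.3 h is already measured at the sender's location.
Total: 22.97 + 26.10 + 16.50 + 20.30 h.

Δt = 85.9 h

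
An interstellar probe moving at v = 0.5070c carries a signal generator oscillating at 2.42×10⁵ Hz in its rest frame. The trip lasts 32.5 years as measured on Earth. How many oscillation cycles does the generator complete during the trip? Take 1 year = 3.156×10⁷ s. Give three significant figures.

γ = 1/√(1 − 0.5070²) = 1/√0.7430 = 1.160
The oscillator's own cycle count is N = f × τ where τ is the proper time aboard the probe. τ = Δt/γ = 32.5/1.160 = 28.01 years = 8.841×10⁸ s.
N = 2.42×10⁵ × 8.841×10⁸ = 2.140×10¹⁴.

N = 2.14×10¹⁴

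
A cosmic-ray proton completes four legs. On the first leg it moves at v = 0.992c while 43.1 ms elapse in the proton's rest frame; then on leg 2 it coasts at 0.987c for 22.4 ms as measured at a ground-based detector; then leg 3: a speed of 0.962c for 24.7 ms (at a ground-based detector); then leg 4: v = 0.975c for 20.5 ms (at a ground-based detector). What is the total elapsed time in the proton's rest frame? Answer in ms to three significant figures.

Leg 1: 43.1 ms is already measured in the proton's rest frame.
Leg 2: γ = 1/√(1 − 0.987²) = 1/√0.02583 = 6.222; τ_2 = 22.4/6.222 = 3.600 ms.
Leg 3: γ = 1/√(1 − 0.962²) = 1/√0.07456 = 3.662; τ_3 = 24.7/3.662 = 6.744 ms.
Leg 4: γ = 1/√(1 − 0.975²) = 1/√0.04938 = 4.500; τ_4 = 20.5/4.500 = 4.555 ms.
Total: 43.10 + 3.600 + 6.744 + 4.555 ms.

τ = 58.0 ms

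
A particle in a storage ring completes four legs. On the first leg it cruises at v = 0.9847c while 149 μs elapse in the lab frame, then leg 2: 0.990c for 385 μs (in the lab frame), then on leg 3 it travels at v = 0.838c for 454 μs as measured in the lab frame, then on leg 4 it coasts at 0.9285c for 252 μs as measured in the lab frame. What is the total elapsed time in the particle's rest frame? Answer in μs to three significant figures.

τ = 422 μs

Leg 1: γ = 1/√(1 − 0.9847²) = 1/√0.03037 = 5.739; τ_1 = 149/5.739 = 25.96 μs.
Leg 2: γ = 1/√(1 − 0.990²) = 1/√0.01990 = 7.089; τ_2 = 385/7.089 = 54.31 μs.
Leg 3: γ = 1/√(1 − 0.838²) = 1/√0.2978 = 1.833; τ_3 = 454/1.833 = 247.7 μs.
Leg 4: γ = 1/√(1 − 0.9285²) = 1/√0.1379 = 2.693; τ_4 = 252/2.693 = 93.58 μs.
Total: 25.96 + 54.31 + 247.7 + 93.58 μs.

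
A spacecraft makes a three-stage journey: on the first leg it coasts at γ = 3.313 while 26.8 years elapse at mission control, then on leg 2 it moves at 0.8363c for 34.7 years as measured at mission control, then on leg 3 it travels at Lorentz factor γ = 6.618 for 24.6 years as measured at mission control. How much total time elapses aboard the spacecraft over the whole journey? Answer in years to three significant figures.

Leg 1: γ = 3.313; τ_1 = 26.8/3.313 = 8.089 years.
Leg 2: γ = 1/√(1 − 0.8363²) = 1/√0.3006 = 1.824; τ_2 = 34.7/1.824 = 19.03 years.
Leg 3: γ = 6.618; τ_3 = 24.6/6.618 = 3.717 years.
Total: 8.089 + 19.03 + 3.717 years.

τ = 30.8 years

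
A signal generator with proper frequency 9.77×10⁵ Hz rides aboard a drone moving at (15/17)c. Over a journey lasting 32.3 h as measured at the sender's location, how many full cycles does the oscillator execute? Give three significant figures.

N = 5.35×10¹⁰

γ = 1/√(1 − (15/17)²) = 17/8 = 2.125
The oscillator's own cycle count is N = f × τ where τ is the proper time aboard the drone. τ = Δt/γ = 32.3/2.125 = 15.20 h = 5.472×10⁴ s.
N = 9.77×10⁵ × 5.472×10⁴ = 5.346×10¹⁰.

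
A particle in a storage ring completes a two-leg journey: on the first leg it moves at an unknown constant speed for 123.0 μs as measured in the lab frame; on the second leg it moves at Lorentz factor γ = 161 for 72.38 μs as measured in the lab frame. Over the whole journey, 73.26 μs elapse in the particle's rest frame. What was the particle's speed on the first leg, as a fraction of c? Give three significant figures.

Leg 1: speed unknown; τ_1 = 123.0/γ_1.
Leg 2: γ = 161; τ_2 = 72.38/161.0 = 0.4496 μs.
Total proper time: τ_1 + 0.4496 = 73.26, so τ_1 = 73.26 − 0.4496 = 72.81 μs.
γ_1 = 123.0/72.81 = 1.689; β = √(1 − 1/γ²) = √0.6496.

β = 0.806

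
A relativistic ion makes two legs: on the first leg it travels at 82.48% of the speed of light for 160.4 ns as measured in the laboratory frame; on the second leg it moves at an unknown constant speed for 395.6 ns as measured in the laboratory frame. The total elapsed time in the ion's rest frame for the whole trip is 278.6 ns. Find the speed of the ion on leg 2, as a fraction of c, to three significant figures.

β = 0.880

Leg 1: β = 0.8248; γ = 1/√(1 − 0.8248²) = 1/√0.3197 = 1.769; τ_1 = 160.4/1.769 = 90.69 ns.
Leg 2: speed unknown; τ_2 = 395.6/γ_2.
Total proper time: 90.69 + τ_2 = 278.6, so τ_2 = 278.6 − 90.69 = 187.9 ns.
γ_2 = 395.6/187.9 = 2.105; β = √(1 − 1/γ²) = √0.7744.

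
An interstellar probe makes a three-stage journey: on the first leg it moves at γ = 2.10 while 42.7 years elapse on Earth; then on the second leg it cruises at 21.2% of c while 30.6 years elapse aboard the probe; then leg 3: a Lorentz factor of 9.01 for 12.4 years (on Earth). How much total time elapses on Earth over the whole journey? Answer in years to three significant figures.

Δt = 86.4 years

Leg 1: 42.7 years is already measured on Earth.
Leg 2: β = 0.212; γ = 1/√(1 − 0.212²) = 1/√0.9551 = 1.023; Δt_2 = 1.023 × 30.6 = 31.31 years.
Leg 3: 12.4 years is already measured on Earth.
Total: 42.70 + 31.31 + 12.40 years.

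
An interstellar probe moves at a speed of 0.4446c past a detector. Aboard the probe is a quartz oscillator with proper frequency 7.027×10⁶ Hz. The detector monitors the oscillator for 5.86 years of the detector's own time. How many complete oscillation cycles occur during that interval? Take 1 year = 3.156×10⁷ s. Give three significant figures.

γ = 1/√(1 − 0.4446²) = 1/√0.8023 = 1.116
During 5.86 years of lab time, the oscillator's proper time advances by τ = Δt/γ = 5.86/1.116 = 5.249 years = 1.657×10⁸ s.
N = f × τ = 7.027×10⁶ × 1.657×10⁸ = 1.164×10¹⁵.

N = 1.16×10¹⁵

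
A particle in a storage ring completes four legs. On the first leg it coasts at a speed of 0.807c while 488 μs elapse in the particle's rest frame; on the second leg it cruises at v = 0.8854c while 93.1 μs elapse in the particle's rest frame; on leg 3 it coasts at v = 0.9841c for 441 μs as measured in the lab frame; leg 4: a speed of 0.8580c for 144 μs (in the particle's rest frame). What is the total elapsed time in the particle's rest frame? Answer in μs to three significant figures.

τ = 803 μs

Leg 1: 488 μs is already measured in the particle's rest frame.
Leg 2: 93.1 μs is already measured in the particle's rest frame.
Leg 3: γ = 1/√(1 − 0.9841²) = 1/√0.03155 = 5.630; τ_3 = 441/5.630 = 78.33 μs.
Leg 4: 144 μs is already measured in the particle's rest frame.
Total: 488.0 + 93.10 + 78.33 + 144.0 μs.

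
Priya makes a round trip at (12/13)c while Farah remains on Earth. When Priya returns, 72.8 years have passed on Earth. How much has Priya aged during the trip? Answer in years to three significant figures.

τ = 28.0 years

γ = 1/√(1 − (12/13)²) = 13/5 = 2.600
Priya's clock measures proper time along the trip: τ = Δt/γ = 72.8/2.600 years.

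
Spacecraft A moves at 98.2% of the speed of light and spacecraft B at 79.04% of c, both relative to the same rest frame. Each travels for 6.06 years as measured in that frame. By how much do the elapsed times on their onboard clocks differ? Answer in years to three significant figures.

|τ_A − τ_B| = 2.57 years

A: β = 0.982; γ = 1/√(1 − 0.982²) = 1/√0.03568 = 5.294; τ_A = 6.06/5.294 = 1.145 years.
B: β = 0.7904; γ = 1/√(1 − 0.7904²) = 1/√0.3753 = 1.632; τ_B = 6.06/1.632 = 3.712 years.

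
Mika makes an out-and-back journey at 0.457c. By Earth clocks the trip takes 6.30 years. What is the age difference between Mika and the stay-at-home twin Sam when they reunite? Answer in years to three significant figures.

Δt − τ = 0.696 years

γ = 1/√(1 − 0.457²) = 1/√0.7912 = 1.124
Mika's elapsed proper time: τ = 6.30/1.124 = 5.604 years.
Age gap = Δt − τ = 6.30 − 5.604 years.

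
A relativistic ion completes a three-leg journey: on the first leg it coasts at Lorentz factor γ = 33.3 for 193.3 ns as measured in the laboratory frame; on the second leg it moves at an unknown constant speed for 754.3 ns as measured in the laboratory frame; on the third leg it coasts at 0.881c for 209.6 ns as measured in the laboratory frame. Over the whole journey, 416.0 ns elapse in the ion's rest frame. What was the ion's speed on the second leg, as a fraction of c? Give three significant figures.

Leg 1: γ = 33.3; τ_1 = 193.3/33.30 = 5.805 ns.
Leg 2: speed unknown; τ_2 = 754.3/γ_2.
Leg 3: γ = 1/√(1 − 0.881²) = 1/√0.2238 = 2.114; τ_3 = 209.6/2.114 = 99.17 ns.
Total proper time: 5.805 + τ_2 + 99.17 = 416.0, so τ_2 = 416.0 − 105.0 = 311.0 ns.
γ_2 = 754.3/311.0 = 2.425; β = √(1 − 1/γ²) = √0.8300.

β = 0.911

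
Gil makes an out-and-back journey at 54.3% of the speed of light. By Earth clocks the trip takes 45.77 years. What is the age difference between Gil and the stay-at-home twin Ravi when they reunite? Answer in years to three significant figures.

β = 0.543; γ = 1/√(1 − 0.543²) = 1/√0.7052 = 1.191
Gil's elapsed proper time: τ = 45.77/1.191 = 38.43 years.
Age gap = Δt − τ = 45.77 − 38.43 years.

Δt − τ = 7.34 years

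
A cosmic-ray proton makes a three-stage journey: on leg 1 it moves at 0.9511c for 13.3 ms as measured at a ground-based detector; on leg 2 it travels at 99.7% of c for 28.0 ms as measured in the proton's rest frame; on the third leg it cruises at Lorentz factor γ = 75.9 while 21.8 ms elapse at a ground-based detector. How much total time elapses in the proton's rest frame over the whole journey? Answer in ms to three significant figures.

Leg 1: γ = 1/√(1 − 0.9511²) = 1/√0.09541 = 3.237; τ_1 = 13.3/3.237 = 4.108 ms.
Leg 2: 28.0 ms is already measured in the proton's rest frame.
Leg 3: γ = 75.9; τ_3 = 21.8/75.90 = 0.2872 ms.
Total: 4.108 + 28.00 + 0.2872 ms.

τ = 32.4 ms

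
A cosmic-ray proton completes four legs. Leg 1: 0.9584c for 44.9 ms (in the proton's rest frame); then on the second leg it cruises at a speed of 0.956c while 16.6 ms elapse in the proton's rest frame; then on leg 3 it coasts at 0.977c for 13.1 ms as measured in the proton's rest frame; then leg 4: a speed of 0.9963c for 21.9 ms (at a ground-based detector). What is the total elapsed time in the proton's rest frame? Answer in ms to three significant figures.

τ = 76.5 ms

Leg 1: 44.9 ms is already measured in the proton's rest frame.
Leg 2: 16.6 ms is already measured in the proton's rest frame.
Leg 3: 13.1 ms is already measured in the proton's rest frame.
Leg 4: γ = 1/√(1 − 0.9963²) = 1/√0.007386 = 11.64; τ_4 = 21.9/11.64 = 1.882 ms.
Total: 44.90 + 16.60 + 13.10 + 1.882 ms.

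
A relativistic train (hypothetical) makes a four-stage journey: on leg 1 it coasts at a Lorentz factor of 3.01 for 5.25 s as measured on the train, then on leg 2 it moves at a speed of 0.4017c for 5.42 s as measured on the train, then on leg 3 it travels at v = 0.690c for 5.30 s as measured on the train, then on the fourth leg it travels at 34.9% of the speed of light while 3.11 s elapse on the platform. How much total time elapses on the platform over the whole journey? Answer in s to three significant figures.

Leg 1: γ = 3.01; Δt_1 = 3.010 × 5.25 = 15.80 s.
Leg 2: γ = 1/√(1 − 0.4017²) = 1/√0.8386 = 1.092; Δt_2 = 1.092 × 5.42 = 5.919 s.
Leg 3: γ = 1/√(1 − 0.690²) = 1/√0.5239 = 1.382; Δt_3 = 1.382 × 5.30 = 7.322 s.
Leg 4: 3.11 s is already measured on the platform.
Total: 15.80 + 5.919 + 7.322 + 3.110 s.

Δt = 32.2 s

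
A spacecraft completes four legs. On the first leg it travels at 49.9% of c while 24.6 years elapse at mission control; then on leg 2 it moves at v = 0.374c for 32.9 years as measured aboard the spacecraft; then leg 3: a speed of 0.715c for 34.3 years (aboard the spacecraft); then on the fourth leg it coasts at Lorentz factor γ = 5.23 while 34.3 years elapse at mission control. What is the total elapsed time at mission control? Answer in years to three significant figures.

Leg 1: 24.6 years is already measured at mission control.
Leg 2: γ = 1/√(1 − 0.374²) = 1/√0.8601 = 1.078; Δt_2 = 1.078 × 32.9 = 35.47 years.
Leg 3: γ = 1/√(1 − 0.715²) = 1/√0.4888 = 1.430; Δt_3 = 1.430 × 34.3 = 49.06 years.
Leg 4: 34.3 years is already measured at mission control.
Total: 24.60 + 35.47 + 49.06 + 34.30 years.

Δt = 143 years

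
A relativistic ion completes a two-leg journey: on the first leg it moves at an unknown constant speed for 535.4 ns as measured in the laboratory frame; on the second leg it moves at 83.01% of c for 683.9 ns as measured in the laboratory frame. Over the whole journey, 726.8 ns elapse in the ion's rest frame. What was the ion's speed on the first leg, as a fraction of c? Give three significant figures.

Leg 1: speed unknown; τ_1 = 535.4/γ_1.
Leg 2: β = 0.8301; γ = 1/√(1 − 0.8301²) = 1/√0.3109 = 1.793; τ_2 = 683.9/1.793 = 381.4 ns.
Total proper time: τ_1 + 381.4 = 726.8, so τ_1 = 726.8 − 381.4 = 345.4 ns.
γ_1 = 535.4/345.4 = 1.550; β = √(1 − 1/γ²) = √0.5837.

β = 0.764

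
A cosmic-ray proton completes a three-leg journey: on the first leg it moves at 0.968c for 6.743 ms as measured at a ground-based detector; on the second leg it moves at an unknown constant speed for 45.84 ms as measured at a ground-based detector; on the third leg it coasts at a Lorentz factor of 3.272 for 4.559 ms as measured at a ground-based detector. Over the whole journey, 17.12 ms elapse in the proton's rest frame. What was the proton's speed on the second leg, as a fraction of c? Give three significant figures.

β = 0.952

Leg 1: γ = 1/√(1 − 0.968²) = 1/√0.06298 = 3.985; τ_1 = 6.743/3.985 = 1.692 ms.
Leg 2: speed unknown; τ_2 = 45.84/γ_2.
Leg 3: γ = 3.272; τ_3 = 4.559/3.272 = 1.393 ms.
Total proper time: 1.692 + τ_2 + 1.393 = 17.12, so τ_2 = 17.12 − 3.085 = 14.03 ms.
γ_2 = 45.84/14.03 = 3.266; β = √(1 − 1/γ²) = √0.9063.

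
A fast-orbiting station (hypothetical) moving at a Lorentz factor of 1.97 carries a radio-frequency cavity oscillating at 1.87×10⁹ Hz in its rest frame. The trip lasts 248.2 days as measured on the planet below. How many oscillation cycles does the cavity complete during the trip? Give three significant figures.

N = 2.04×10¹⁶

γ = 1.97
The oscillator's own cycle count is N = f × τ where τ is the proper time aboard the station. τ = Δt/γ = 248.2/1.970 = 126.0 days = 1.089×10⁷ s.
N = 1.87×10⁹ × 1.089×10⁷ = 2.036×10¹⁶.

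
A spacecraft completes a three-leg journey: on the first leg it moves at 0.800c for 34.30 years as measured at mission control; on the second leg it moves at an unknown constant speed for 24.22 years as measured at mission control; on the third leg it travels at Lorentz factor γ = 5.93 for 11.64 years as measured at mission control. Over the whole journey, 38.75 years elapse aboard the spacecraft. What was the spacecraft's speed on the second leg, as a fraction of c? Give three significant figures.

Leg 1: γ = 1/√(1 − 0.800²) = 5/3 ≈ 1.667; τ_1 = 34.30/1.667 = 20.58 years.
Leg 2: speed unknown; τ_2 = 24.22/γ_2.
Leg 3: γ = 5.93; τ_3 = 11.64/5.930 = 1.963 years.
Total proper time: 20.58 + τ_2 + 1.963 = 38.75, so τ_2 = 38.75 − 22.54 = 16.21 years.
γ_2 = 24.22/16.21 = 1.494; β = √(1 − 1/γ²) = √0.5522.

β = 0.743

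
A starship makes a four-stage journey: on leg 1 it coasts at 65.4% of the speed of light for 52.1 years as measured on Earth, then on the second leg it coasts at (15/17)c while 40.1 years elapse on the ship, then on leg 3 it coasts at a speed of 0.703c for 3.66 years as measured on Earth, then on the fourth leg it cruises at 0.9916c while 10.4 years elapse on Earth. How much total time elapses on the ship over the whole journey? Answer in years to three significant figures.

Leg 1: β = 0.654; γ = 1/√(1 − 0.654²) = 1/√0.5723 = 1.322; τ_1 = 52.1/1.322 = 39.41 years.
Leg 2: 40.1 years is already measured on the ship.
Leg 3: γ = 1/√(1 − 0.703²) = 1/√0.5058 = 1.406; τ_3 = 3.66/1.406 = 2.603 years.
Leg 4: γ = 1/√(1 − 0.9916²) = 1/√0.01673 = 7.731; τ_4 = 10.4/7.731 = 1.345 years.
Total: 39.41 + 40.10 + 2.603 + 1.345 years.

τ = 83.5 years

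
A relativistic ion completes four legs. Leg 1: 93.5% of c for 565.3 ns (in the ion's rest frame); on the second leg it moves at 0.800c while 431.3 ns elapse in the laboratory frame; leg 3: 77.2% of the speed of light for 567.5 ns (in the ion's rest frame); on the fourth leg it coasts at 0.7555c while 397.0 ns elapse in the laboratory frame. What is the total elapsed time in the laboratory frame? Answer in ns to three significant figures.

Leg 1: β = 0.935; γ = 1/√(1 − 0.935²) = 1/√0.1258 = 2.820; Δt_1 = 2.820 × 565.3 = 1594 ns.
Leg 2: 431.3 ns is already measured in the laboratory frame.
Leg 3: β = 0.772; γ = 1/√(1 − 0.772²) = 1/√0.4040 = 1.573; Δt_3 = 1.573 × 567.5 = 892.8 ns.
Leg 4: 397.0 ns is already measured in the laboratory frame.
Total: 1594 + 431.3 + 892.8 + 397.0 ns.

Δt = 3320 ns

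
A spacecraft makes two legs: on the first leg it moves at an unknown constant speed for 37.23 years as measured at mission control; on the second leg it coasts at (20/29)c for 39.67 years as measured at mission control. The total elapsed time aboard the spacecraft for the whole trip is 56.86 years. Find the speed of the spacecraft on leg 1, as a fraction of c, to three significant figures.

β = 0.655

Leg 1: speed unknown; τ_1 = 37.23/γ_1.
Leg 2: γ = 1/√(1 − (20/29)²) = 29/21 ≈ 1.381; τ_2 = 39.67/1.381 = 28.73 years.
Total proper time: τ_1 + 28.73 = 56.86, so τ_1 = 56.86 − 28.73 = 28.13 years.
γ_1 = 37.23/28.13 = 1.323; β = √(1 − 1/γ²) = √0.4290.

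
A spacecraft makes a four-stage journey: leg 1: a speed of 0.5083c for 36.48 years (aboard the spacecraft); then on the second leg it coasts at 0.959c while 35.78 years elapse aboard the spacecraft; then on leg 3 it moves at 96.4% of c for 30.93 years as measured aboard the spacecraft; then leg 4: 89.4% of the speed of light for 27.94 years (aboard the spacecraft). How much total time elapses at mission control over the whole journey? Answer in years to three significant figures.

Leg 1: γ = 1/√(1 − 0.5083²) = 1/√0.7416 = 1.161; Δt_1 = 1.161 × 36.48 = 42.36 years.
Leg 2: γ = 1/√(1 − 0.959²) = 1/√0.08032 = 3.529; Δt_2 = 3.529 × 35.78 = 126.2 years.
Leg 3: β = 0.964; γ = 1/√(1 − 0.964²) = 1/√0.07070 = 3.761; Δt_3 = 3.761 × 30.93 = 116.3 years.
Leg 4: β = 0.894; γ = 1/√(1 − 0.894²) = 1/√0.2008 = 2.232; Δt_4 = 2.232 × 27.94 = 62.36 years.
Total: 42.36 + 126.2 + 116.3 + 62.36 years.

Δt = 347 years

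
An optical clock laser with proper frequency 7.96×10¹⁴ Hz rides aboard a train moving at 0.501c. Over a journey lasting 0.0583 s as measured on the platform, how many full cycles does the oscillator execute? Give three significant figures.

γ = 1/√(1 − 0.501²) = 1/√0.7490 = 1.155
The oscillator's own cycle count is N = f × τ where τ is the proper time on the train. τ = Δt/γ = 0.0583/1.155 = 0.05046 s = 5.046×10⁻² s.
N = 7.96×10¹⁴ × 5.046×10⁻² = 4.016×10¹³.

N = 4.02×10¹³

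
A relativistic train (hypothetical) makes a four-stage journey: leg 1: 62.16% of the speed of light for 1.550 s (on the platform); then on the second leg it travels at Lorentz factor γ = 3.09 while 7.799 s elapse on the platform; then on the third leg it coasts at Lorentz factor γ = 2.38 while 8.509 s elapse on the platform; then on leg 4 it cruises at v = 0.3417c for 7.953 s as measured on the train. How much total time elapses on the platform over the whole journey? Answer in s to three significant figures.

Leg 1: 1.550 s is already measured on the platform.
Leg 2: 7.799 s is already measured on the platform.
Leg 3: 8.509 s is already measured on the platform.
Leg 4: γ = 1/√(1 − 0.3417²) = 1/√0.8832 = 1.064; Δt_4 = 1.064 × 7.953 = 8.462 s.
Total: 1.550 + 7.799 + 8.509 + 8.462 s.

Δt = 26.3 s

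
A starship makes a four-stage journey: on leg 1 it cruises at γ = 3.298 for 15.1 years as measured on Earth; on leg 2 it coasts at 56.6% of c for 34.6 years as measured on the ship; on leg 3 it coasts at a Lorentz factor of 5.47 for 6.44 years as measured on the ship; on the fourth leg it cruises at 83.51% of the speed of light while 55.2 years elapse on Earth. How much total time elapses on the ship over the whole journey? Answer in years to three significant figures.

τ = 76.0 years

Leg 1: γ = 3.298; τ_1 = 15.1/3.298 = 4.579 years.
Leg 2: 34.6 years is already measured on the ship.
Leg 3: 6.44 years is already measured on the ship.
Leg 4: β = 0.8351; γ = 1/√(1 − 0.8351²) = 1/√0.3026 = 1.818; τ_4 = 55.2/1.818 = 30.37 years.
Total: 4.579 + 34.60 + 6.440 + 30.37 years.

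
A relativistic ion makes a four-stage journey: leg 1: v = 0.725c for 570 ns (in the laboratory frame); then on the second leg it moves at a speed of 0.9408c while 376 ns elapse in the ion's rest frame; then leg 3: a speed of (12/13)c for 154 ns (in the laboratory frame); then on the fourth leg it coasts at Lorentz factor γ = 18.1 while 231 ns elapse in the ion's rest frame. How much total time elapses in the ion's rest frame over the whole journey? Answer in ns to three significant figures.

τ = 1060 ns

Leg 1: γ = 1/√(1 − 0.725²) = 1/√0.4744 = 1.452; τ_1 = 570/1.452 = 392.6 ns.
Leg 2: 376 ns is already measured in the ion's rest frame.
Leg 3: γ = 1/√(1 − (12/13)²) = 13/5 = 2.600; τ_3 = 154/2.600 = 59.23 ns.
Leg 4: 231 ns is already measured in the ion's rest frame.
Total: 392.6 + 376.0 + 59.23 + 231.0 ns.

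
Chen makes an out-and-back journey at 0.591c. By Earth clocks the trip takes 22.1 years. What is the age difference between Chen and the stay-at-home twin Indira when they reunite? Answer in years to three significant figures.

γ = 1/√(1 − 0.591²) = 1/√0.6507 = 1.240
Chen's elapsed proper time: τ = 22.1/1.240 = 17.83 years.
Age gap = Δt − τ = 22.1 − 17.83 years.

Δt − τ = 4.27 years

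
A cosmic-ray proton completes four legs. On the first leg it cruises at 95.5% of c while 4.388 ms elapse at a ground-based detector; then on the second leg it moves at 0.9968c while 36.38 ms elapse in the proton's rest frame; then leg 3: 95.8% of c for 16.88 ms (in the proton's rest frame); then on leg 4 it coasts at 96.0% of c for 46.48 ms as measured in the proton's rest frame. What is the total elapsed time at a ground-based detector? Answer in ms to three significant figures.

Leg 1: 4.388 ms is already measured at a ground-based detector.
Leg 2: γ = 1/√(1 − 0.9968²) = 1/√0.006390 = 12.51; Δt_2 = 12.51 × 36.38 = 455.1 ms.
Leg 3: β = 0.958; γ = 1/√(1 − 0.958²) = 1/√0.08224 = 3.487; Δt_3 = 3.487 × 16.88 = 58.86 ms.
Leg 4: β = 0.960; γ = 1/√(1 − 0.960²) = 1/√0.07840 = 3.571; Δt_4 = 3.571 × 46.48 = 166.0 ms.
Total: 4.388 + 455.1 + 58.86 + 166.0 ms.

Δt = 684 ms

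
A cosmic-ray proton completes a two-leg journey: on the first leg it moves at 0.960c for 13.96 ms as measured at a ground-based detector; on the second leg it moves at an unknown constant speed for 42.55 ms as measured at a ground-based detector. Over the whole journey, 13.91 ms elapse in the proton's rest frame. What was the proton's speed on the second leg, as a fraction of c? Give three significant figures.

β = 0.972

Leg 1: γ = 1/√(1 − 0.960²) = 1/√0.07840 = 3.571; τ_1 = 13.96/3.571 = 3.909 ms.
Leg 2: speed unknown; τ_2 = 42.55/γ_2.
Total proper time: 3.909 + τ_2 = 13.91, so τ_2 = 13.91 − 3.909 = 10.00 ms.
γ_2 = 42.55/10.00 = 4.254; β = √(1 − 1/γ²) = √0.9448.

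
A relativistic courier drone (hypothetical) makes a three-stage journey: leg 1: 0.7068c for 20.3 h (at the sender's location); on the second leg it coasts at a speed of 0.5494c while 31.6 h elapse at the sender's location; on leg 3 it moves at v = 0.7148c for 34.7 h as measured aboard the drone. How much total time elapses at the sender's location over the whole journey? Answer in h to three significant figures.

Leg 1: 20.3 h is already measured at the sender's location.
Leg 2: 31.6 h is already measured at the sender's location.
Leg 3: γ = 1/√(1 − 0.7148²) = 1/√0.4891 = 1.430; Δt_3 = 1.430 × 34.7 = 49.62 h.
Total: 20.30 + 31.60 + 49.62 h.

Δt = 102 h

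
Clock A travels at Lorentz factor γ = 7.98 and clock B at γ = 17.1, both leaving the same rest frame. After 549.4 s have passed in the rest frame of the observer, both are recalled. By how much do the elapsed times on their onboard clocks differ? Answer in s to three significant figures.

A: γ = 7.98; τ_A = 549.4/7.980 = 68.85 s.
B: γ = 17.1; τ_B = 549.4/17.10 = 32.13 s.

|τ_A − τ_B| = 36.7 s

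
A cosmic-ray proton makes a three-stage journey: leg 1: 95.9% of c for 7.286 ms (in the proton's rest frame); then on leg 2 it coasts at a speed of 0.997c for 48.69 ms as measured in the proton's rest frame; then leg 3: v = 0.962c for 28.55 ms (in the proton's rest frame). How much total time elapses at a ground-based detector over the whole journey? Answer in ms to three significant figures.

Leg 1: β = 0.959; γ = 1/√(1 − 0.959²) = 1/√0.08032 = 3.529; Δt_1 = 3.529 × 7.286 = 25.71 ms.
Leg 2: γ = 1/√(1 − 0.997²) = 1/√0.005991 = 12.92; Δt_2 = 12.92 × 48.69 = 629.1 ms.
Leg 3: γ = 1/√(1 − 0.962²) = 1/√0.07456 = 3.662; Δt_3 = 3.662 × 28.55 = 104.6 ms.
Total: 25.71 + 629.1 + 104.6 ms.

Δt = 759 ms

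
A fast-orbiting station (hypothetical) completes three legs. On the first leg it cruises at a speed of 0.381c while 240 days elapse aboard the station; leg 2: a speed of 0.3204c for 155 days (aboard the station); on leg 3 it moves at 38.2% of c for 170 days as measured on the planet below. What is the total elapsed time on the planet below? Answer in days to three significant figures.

Leg 1: γ = 1/√(1 − 0.381²) = 1/√0.8548 = 1.082; Δt_1 = 1.082 × 240 = 259.6 days.
Leg 2: γ = 1/√(1 − 0.3204²) = 1/√0.8973 = 1.056; Δt_2 = 1.056 × 155 = 163.6 days.
Leg 3: 170 days is already measured on the planet below.
Total: 259.6 + 163.6 + 170.0 days.

Δt = 593 days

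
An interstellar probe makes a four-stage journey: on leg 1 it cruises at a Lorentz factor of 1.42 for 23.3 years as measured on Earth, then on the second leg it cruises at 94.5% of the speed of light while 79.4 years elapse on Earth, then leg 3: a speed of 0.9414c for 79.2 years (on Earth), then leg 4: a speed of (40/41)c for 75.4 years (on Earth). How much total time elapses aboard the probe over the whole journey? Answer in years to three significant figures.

τ = 85.6 years

Leg 1: γ = 1.42; τ_1 = 23.3/1.420 = 16.41 years.
Leg 2: β = 0.945; γ = 1/√(1 − 0.945²) = 1/√0.1070 = 3.057; τ_2 = 79.4/3.057 = 25.97 years.
Leg 3: γ = 1/√(1 − 0.9414²) = 1/√0.1138 = 2.965; τ_3 = 79.2/2.965 = 26.71 years.
Leg 4: γ = 1/√(1 − (40/41)²) = 41/9 ≈ 4.556; τ_4 = 75.4/4.556 = 16.55 years.
Total: 16.41 + 25.97 + 26.71 + 16.55 years.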